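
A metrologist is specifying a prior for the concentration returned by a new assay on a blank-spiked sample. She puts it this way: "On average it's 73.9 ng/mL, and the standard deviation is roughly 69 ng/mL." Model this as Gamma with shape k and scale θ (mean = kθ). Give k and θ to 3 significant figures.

For Gamma(k, scale θ): mean = kθ, variance = kθ², so CV = 1/√k.
CV = SD/mean = 69/73.9 = 0.9337, hence k = 1/CV² = 1.15.
Then θ = mean/k = 73.9/1.15 = 64.4.

k ≈ 1.15, θ ≈ 64.4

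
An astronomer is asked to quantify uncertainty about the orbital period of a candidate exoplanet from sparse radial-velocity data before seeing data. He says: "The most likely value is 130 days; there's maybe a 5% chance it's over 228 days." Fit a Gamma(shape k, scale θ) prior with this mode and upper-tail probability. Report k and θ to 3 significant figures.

Gamma(k,θ) with k>1 has mode (k−1)θ, so θ = 130/(k−1).
Need P(X < 228) = 0.95 with θ tied to k this way. Start at k = 2, θ = 130: P(X<228) ≈ 0.523.
Too low — raise k to concentrate. Iterating converges to k ≈ 9.84.
Then θ = 130/(9.84−1) ≈ 14.7.

k ≈ 9.84, θ ≈ 14.7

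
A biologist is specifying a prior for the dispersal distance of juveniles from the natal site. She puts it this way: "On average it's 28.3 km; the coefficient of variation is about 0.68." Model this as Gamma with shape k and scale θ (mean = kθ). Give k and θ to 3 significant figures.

k ≈ 2.16, θ ≈ 13.1

For Gamma(k, scale θ): mean = kθ, variance = kθ², so CV = 1/√k.
CV = 0.68, hence k = 1/CV² = 2.16.
Then θ = mean/k = 28.3/2.16 = 13.1.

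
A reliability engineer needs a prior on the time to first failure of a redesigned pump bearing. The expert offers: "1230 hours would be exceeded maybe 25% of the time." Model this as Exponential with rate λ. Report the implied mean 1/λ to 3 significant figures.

P(T > 1230.0) = e^(−λ·1230.0) = 0.25, so λ = −ln(0.25)/1230.0 = 0.00113.
Mean = 1/λ = 887 hours.

mean ≈ 887 hours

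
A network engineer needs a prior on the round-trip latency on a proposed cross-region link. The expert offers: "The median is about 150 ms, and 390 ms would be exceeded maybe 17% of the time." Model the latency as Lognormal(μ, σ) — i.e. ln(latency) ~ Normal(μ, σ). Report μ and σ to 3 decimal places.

If T ~ Lognormal(μ,σ) then ln T ~ Normal(μ,σ), so the p-quantile of ln T is μ + z_p·σ.
ln(150) = 5.011 and ln(390) = 5.966; z_{0.5} = 0, z_{0.83} = 0.9542.
σ = (5.966 − 5.011)/(0.9542 − (0)) = 1.001.
μ = 5.011 − (0)·1.001 = 5.011.

μ ≈ 5.011, σ ≈ 1.001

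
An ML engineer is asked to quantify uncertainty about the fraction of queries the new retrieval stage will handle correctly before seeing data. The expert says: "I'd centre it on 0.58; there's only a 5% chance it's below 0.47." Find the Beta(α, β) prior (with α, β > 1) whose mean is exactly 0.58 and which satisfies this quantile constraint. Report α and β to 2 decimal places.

α ≈ 32.05, β ≈ 23.21

With mean 0.58 fixed, write α = 0.58s, β = 0.42s where s = α+β.
Need P(θ < 0.47) = 0.05 under Beta(0.58s, 0.42s). Normal approximation: (q−m)/√(m(1−m)/s) ≈ z_{0.05} = -1.64, so s ≈ 0.58·0.42·(-1.64)²/(0.47−0.58)² = 54.5.
At s = 54.5: P(θ<0.47) ≈ 0.051. Adjusting to match 0.05 gives s ≈ 55.26.
So α = 0.58·55.26 ≈ 32.05, β = 0.42·55.26 ≈ 23.21.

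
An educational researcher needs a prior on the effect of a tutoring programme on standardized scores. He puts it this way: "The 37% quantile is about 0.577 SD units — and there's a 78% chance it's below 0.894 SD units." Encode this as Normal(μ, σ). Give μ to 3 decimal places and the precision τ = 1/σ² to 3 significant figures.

For Normal(μ,σ), the p-quantile is μ + z_p·σ. Here z_{0.37} = -0.3319, z_{0.78} = 0.7722.
So 0.577 = μ − 0.3319σ and 0.894 = μ + 0.7722σ.
Subtracting: σ = (0.894 − 0.577)/(0.7722 − (-0.3319)) = 0.287.
Then μ = 0.577 − (-0.3319)·0.287 = 0.672.
Precision τ = 1/σ² = 1/0.2871² = 12.1.

μ = 0.672, τ = 12.1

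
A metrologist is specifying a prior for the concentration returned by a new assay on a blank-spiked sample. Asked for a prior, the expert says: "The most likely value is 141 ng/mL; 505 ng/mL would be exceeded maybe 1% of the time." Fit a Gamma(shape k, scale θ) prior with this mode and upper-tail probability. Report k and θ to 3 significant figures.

Gamma(k,θ) with k>1 has mode (k−1)θ, so θ = 141/(k−1).
Need P(X < 505) = 0.99 with θ tied to k this way. Start at k = 2, θ = 141: P(X<505) ≈ 0.872.
Too low — raise k to concentrate. Iterating converges to k ≈ 3.65.
Then θ = 141/(3.65−1) ≈ 53.3.

k ≈ 3.65, θ ≈ 53.3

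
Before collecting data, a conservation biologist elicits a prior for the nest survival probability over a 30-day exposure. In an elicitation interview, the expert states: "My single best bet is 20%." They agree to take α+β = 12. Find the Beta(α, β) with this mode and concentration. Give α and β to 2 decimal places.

α = 3.00, β = 9.00

For α,β > 1 the Beta mode is (α−1)/(α+β−2). With α+β = 12, the mode is (α−1)/10.
Set (α−1)/10 = 0.2 → α = 1 + 0.2·10 = 3.00.
β = 12 − α = 9.00.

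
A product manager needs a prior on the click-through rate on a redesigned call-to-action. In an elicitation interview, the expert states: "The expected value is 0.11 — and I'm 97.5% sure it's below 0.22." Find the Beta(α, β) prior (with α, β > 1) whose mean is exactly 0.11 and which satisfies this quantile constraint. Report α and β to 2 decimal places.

α ≈ 4.57, β ≈ 36.96

With mean 0.11 fixed, write α = 0.11s, β = 0.89s where s = α+β.
Need P(θ < 0.22) = 0.975 under Beta(0.11s, 0.89s). Normal approximation: (q−m)/√(m(1−m)/s) ≈ z_{0.975} = 1.96, so s ≈ 0.11·0.89·(1.96)²/(0.22−0.11)² = 31.1.
At s = 31.1: P(θ<0.22) ≈ 0.958. Adjusting to match 0.975 gives s ≈ 41.52.
So α = 0.11·41.52 ≈ 4.57, β = 0.89·41.52 ≈ 36.96.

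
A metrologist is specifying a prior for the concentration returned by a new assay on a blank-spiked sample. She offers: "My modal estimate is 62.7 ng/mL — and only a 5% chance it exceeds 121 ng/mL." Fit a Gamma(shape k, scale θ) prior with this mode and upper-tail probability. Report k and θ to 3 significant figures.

k ≈ 7.43, θ ≈ 9.76

Gamma(k,θ) with k>1 has mode (k−1)θ, so θ = 62.7/(k−1).
Need P(X < 121) = 0.95 with θ tied to k this way. Start at k = 2, θ = 62.7: P(X<121) ≈ 0.575.
Too low — raise k to concentrate. Iterating converges to k ≈ 7.43.
Then θ = 62.7/(7.43−1) ≈ 9.76.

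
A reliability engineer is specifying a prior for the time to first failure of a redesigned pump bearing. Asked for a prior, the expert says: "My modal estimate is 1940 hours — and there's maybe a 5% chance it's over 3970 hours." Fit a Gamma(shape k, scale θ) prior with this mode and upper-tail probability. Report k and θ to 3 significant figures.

Gamma(k,θ) with k>1 has mode (k−1)θ, so θ = 1940/(k−1).
Need P(X < 3970) = 0.95 with θ tied to k this way. Start at k = 2, θ = 1940: P(X<3970) ≈ 0.606.
Too low — raise k to concentrate. Iterating converges to k ≈ 6.4.
Then θ = 1940/(6.4−1) ≈ 359.

k ≈ 6.4, θ ≈ 359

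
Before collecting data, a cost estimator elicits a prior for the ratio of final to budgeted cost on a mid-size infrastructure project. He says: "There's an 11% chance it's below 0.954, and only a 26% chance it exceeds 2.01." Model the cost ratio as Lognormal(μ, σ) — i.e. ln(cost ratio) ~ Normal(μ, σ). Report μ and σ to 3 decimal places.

If T ~ Lognormal(μ,σ) then ln T ~ Normal(μ,σ), so the p-quantile of ln T is μ + z_p·σ.
ln(0.954) = -0.04709 and ln(2.01) = 0.6981; z_{0.11} = -1.227, z_{0.74} = 0.6433.
σ = (0.6981 − -0.04709)/(0.6433 − (-1.227)) = 0.399.
μ = -0.04709 − (-1.227)·0.399 = 0.442.

μ ≈ 0.442, σ ≈ 0.399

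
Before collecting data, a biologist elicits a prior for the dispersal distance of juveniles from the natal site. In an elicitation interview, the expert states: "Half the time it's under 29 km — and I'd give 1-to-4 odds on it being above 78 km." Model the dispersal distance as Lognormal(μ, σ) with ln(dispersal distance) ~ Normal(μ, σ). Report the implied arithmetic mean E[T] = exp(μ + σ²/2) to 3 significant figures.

E[T] ≈ 57.9 km

If T ~ Lognormal(μ,σ) then ln T ~ Normal(μ,σ), so the p-quantile of ln T is μ + z_p·σ.
ln(29) = 3.367 and ln(78) = 4.357; z_{0.5} = 0, z_{0.8} = 0.8416.
σ = (4.357 − 3.367)/(0.8416 − (0)) = 1.176.
μ = 3.367 − (0)·1.176 = 3.367.
E[T] = exp(μ + σ²/2) = exp(3.367 + 0.6910) = 57.9 km.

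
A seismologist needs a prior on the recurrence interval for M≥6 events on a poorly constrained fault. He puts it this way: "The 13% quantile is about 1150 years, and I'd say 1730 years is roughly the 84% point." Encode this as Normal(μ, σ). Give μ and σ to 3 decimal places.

The p-quantile of Normal(μ,σ) is μ + z_p·σ, with z_{0.13} = -1.126 and z_{0.84} = 0.9945.
Eliminate σ: μ = (z₂·x₁ − z₁·x₂)/(z₂ − z₁) = (0.9945·1150 − (-1.126)·1730)/2.121 = 1458.040.
Then σ = (x₂ − x₁)/(z₂ − z₁) = (1730 − 1150)/2.121 = 273.475.

μ = 1458.040, σ = 273.475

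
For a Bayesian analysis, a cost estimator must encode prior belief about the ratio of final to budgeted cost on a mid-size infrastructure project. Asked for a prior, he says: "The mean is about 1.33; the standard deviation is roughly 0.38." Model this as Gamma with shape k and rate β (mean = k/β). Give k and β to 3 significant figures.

For Gamma(k, rate β): mean = k/β, variance = k/β², so CV = 1/√k.
CV = SD/mean = 0.38/1.33 = 0.2857, hence k = 1/CV² = 12.2.
Then β = k/mean = 12.2/1.33 = 9.21.

k ≈ 12.2, β ≈ 9.21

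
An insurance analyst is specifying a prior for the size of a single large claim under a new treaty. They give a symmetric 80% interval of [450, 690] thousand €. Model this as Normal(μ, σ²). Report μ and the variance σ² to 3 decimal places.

μ = 570.000, σ² = 8767.794

A symmetric 80% interval runs μ ± z·σ with z = 1.282.
Half-width = 120, so σ = 120/1.282 = 93.6365 and σ² = 8767.794.
μ is the interval midpoint, 570.000.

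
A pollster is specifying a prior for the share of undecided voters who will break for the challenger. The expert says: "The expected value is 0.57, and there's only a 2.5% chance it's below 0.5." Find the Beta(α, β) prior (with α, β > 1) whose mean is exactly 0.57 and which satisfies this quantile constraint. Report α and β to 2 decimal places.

α ≈ 110.87, β ≈ 83.64

With mean 0.57 fixed, write α = 0.57s, β = 0.43s where s = α+β.
Need P(θ < 0.5) = 0.025 under Beta(0.57s, 0.43s). Normal approximation: (q−m)/√(m(1−m)/s) ≈ z_{0.025} = -1.96, so s ≈ 0.57·0.43·(-1.96)²/(0.5−0.57)² = 192.2.
At s = 192.2: P(θ<0.5) ≈ 0.026. Adjusting to match 0.025 gives s ≈ 194.51.
So α = 0.57·194.51 ≈ 110.87, β = 0.43·194.51 ≈ 83.64.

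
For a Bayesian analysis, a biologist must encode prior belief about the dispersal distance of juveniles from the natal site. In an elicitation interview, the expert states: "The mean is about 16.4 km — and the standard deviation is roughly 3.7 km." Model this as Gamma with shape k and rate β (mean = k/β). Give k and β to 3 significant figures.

For Gamma(k, rate β): mean = k/β, variance = k/β², so CV = 1/√k.
CV = SD/mean = 3.7/16.4 = 0.2256, hence k = 1/CV² = 19.6.
Then β = k/mean = 19.6/16.4 = 1.2.

k ≈ 19.6, β ≈ 1.2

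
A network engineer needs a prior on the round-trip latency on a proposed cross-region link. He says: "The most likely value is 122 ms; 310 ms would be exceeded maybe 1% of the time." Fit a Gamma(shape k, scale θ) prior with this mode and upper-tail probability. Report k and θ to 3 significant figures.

k ≈ 6.38, θ ≈ 22.7

Gamma(k,θ) with k>1 has mode (k−1)θ, so θ = 122/(k−1).
Need P(X < 310) = 0.99 with θ tied to k this way. Start at k = 2, θ = 122: P(X<310) ≈ 0.721.
Too low — raise k to concentrate. Iterating converges to k ≈ 6.38.
Then θ = 122/(6.38−1) ≈ 22.7.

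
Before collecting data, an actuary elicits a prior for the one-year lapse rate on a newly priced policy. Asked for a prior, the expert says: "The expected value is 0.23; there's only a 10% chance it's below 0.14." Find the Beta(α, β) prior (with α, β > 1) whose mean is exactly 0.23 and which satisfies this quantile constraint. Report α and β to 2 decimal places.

With mean 0.23 fixed, write α = 0.23s, β = 0.77s where s = α+β.
Need P(θ < 0.14) = 0.1 under Beta(0.23s, 0.77s). Normal approximation: (q−m)/√(m(1−m)/s) ≈ z_{0.1} = -1.28, so s ≈ 0.23·0.77·(-1.28)²/(0.14−0.23)² = 35.9.
At s = 35.9: P(θ<0.14) ≈ 0.087. Adjusting to match 0.1 gives s ≈ 32.26.
So α = 0.23·32.26 ≈ 7.42, β = 0.77·32.26 ≈ 24.84.

α ≈ 7.42, β ≈ 24.84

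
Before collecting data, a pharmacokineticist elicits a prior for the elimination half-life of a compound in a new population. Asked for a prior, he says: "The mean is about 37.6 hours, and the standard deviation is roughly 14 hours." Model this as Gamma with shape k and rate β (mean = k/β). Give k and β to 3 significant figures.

For Gamma(k, rate β): mean = k/β, variance = k/β², so CV = 1/√k.
CV = SD/mean = 14/37.6 = 0.3723, hence k = 1/CV² = 7.21.
Then β = k/mean = 7.21/37.6 = 0.192.

k ≈ 7.21, β ≈ 0.192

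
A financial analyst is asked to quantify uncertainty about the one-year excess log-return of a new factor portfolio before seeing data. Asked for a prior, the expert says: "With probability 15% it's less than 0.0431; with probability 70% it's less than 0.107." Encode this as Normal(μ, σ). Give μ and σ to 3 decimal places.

The p-quantile of Normal(μ,σ) is μ + z_p·σ, with z_{0.15} = -1.036 and z_{0.7} = 0.5244.
Eliminate σ: μ = (z₂·x₁ − z₁·x₂)/(z₂ − z₁) = (0.5244·0.0431 − (-1.036)·0.107)/1.561 = 0.086.
Then σ = (x₂ − x₁)/(z₂ − z₁) = (0.107 − 0.0431)/1.561 = 0.041.

μ = 0.086, σ = 0.041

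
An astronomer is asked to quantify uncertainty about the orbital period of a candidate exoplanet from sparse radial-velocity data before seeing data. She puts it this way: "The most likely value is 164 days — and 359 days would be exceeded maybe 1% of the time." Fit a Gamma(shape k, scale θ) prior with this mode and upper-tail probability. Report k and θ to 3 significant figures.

k ≈ 8.86, θ ≈ 20.9

Gamma(k,θ) with k>1 has mode (k−1)θ, so θ = 164/(k−1).
Need P(X < 359) = 0.99 with θ tied to k this way. Start at k = 2, θ = 164: P(X<359) ≈ 0.643.
Too low — raise k to concentrate. Iterating converges to k ≈ 8.86.
Then θ = 164/(8.86−1) ≈ 20.9.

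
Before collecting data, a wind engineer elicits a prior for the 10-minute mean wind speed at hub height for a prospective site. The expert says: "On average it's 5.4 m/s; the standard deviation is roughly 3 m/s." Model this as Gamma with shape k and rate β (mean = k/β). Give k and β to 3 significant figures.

k ≈ 3.24, β ≈ 0.6

For Gamma(k, rate β): mean = k/β, variance = k/β², so CV = 1/√k.
CV = SD/mean = 3/5.4 = 0.5556, hence k = 1/CV² = 3.24.
Then β = k/mean = 3.24/5.4 = 0.6.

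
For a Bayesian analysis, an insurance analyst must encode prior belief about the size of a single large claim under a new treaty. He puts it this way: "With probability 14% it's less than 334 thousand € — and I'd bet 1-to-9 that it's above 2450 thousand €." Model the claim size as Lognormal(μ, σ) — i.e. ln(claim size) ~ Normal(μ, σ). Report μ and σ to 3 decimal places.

If T ~ Lognormal(μ,σ) then ln T ~ Normal(μ,σ), so the p-quantile of ln T is μ + z_p·σ.
ln(334) = 5.811 and ln(2450) = 7.804; z_{0.14} = -1.08, z_{0.9} = 1.282.
σ = (7.804 − 5.811)/(1.282 − (-1.08)) = 0.844.
μ = 5.811 − (-1.08)·0.844 = 6.723.

μ ≈ 6.723, σ ≈ 0.844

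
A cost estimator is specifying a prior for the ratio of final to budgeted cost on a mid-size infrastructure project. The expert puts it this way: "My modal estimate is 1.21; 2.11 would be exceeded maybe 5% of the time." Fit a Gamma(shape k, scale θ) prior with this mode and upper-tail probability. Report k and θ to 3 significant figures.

k ≈ 10, θ ≈ 0.134

Gamma(k,θ) with k>1 has mode (k−1)θ, so θ = 1.21/(k−1).
Need P(X < 2.11) = 0.95 with θ tied to k this way. Start at k = 2, θ = 1.21: P(X<2.11) ≈ 0.520.
Too low — raise k to concentrate. Iterating converges to k ≈ 10.
Then θ = 1.21/(10−1) ≈ 0.134.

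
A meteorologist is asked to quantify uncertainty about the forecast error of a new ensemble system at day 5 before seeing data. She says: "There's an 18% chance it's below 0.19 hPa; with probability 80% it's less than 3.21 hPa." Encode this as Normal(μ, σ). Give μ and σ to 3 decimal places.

The p-quantile of Normal(μ,σ) is μ + z_p·σ, with z_{0.18} = -0.9154 and z_{0.8} = 0.8416.
Eliminate σ: μ = (z₂·x₁ − z₁·x₂)/(z₂ − z₁) = (0.8416·0.19 − (-0.9154)·3.21)/1.757 = 1.763.
Then σ = (x₂ − x₁)/(z₂ − z₁) = (3.21 − 0.19)/1.757 = 1.719.

μ = 1.763, σ = 1.719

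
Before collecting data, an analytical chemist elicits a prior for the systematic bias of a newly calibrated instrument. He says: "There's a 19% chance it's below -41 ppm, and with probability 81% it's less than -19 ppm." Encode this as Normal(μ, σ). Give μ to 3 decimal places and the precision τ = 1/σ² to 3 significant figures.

μ = -30.000, τ = 0.00637

The p-quantile of Normal(μ,σ) is μ + z_p·σ, with z_{0.19} = -0.8779 and z_{0.81} = 0.8779.
Eliminate σ: μ = (z₂·x₁ − z₁·x₂)/(z₂ − z₁) = (0.8779·-41 − (-0.8779)·-19)/1.756 = -30.000.
Then σ = (x₂ − x₁)/(z₂ − z₁) = (-19 − -41)/1.756 = 12.530.
Precision τ = 1/σ² = 1/12.53² = 0.00637.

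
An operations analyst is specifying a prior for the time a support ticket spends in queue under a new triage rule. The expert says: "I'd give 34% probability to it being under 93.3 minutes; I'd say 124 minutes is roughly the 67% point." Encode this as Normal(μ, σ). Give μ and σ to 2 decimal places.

μ = 108.16, σ = 36.02

For Normal(μ,σ), the p-quantile is μ + z_p·σ. Here z_{0.34} = -0.4125, z_{0.67} = 0.4399.
So 93.3 = μ − 0.4125σ and 124 = μ + 0.4399σ.
Subtracting: σ = (124 − 93.3)/(0.4399 − (-0.4125)) = 36.02.
Then μ = 93.3 − (-0.4125)·36.02 = 108.16.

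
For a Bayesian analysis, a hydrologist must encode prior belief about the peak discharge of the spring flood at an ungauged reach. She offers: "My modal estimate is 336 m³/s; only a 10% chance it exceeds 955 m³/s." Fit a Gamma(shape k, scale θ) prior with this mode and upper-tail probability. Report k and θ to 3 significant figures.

k ≈ 2.75, θ ≈ 192

Gamma(k,θ) with k>1 has mode (k−1)θ, so θ = 336/(k−1).
Need P(X < 955) = 0.9 with θ tied to k this way. Start at k = 2, θ = 336: P(X<955) ≈ 0.776.
Too low — raise k to concentrate. Iterating converges to k ≈ 2.75.
Then θ = 336/(2.75−1) ≈ 192.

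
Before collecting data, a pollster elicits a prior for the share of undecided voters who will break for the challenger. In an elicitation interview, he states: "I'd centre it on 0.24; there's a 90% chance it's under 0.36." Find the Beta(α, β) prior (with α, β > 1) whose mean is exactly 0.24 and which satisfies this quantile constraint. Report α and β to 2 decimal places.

α ≈ 5.28, β ≈ 16.72

With mean 0.24 fixed, write α = 0.24s, β = 0.76s where s = α+β.
Need P(θ < 0.36) = 0.9 under Beta(0.24s, 0.76s). Normal approximation: (q−m)/√(m(1−m)/s) ≈ z_{0.9} = 1.28, so s ≈ 0.24·0.76·(1.28)²/(0.36−0.24)² = 20.8.
At s = 20.8: P(θ<0.36) ≈ 0.894. Adjusting to match 0.9 gives s ≈ 22.00.
So α = 0.24·22.00 ≈ 5.28, β = 0.76·22.00 ≈ 16.72.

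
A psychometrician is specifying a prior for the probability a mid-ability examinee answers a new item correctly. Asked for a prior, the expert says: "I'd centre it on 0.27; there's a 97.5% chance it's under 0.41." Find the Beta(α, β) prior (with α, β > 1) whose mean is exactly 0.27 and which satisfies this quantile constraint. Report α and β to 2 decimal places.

With mean 0.27 fixed, write α = 0.27s, β = 0.73s where s = α+β.
Need P(θ < 0.41) = 0.975 under Beta(0.27s, 0.73s). Normal approximation: (q−m)/√(m(1−m)/s) ≈ z_{0.975} = 1.96, so s ≈ 0.27·0.73·(1.96)²/(0.41−0.27)² = 38.6.
At s = 38.6: P(θ<0.41) ≈ 0.968. Adjusting to match 0.975 gives s ≈ 43.21.
So α = 0.27·43.21 ≈ 11.67, β = 0.73·43.21 ≈ 31.54.

α ≈ 11.67, β ≈ 31.54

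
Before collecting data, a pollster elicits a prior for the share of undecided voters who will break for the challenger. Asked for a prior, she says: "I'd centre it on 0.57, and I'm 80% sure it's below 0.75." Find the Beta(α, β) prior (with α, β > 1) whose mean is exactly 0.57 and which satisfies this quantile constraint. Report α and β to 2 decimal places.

α ≈ 3.16, β ≈ 2.38

With mean 0.57 fixed, write α = 0.57s, β = 0.43s where s = α+β.
Need P(θ < 0.75) = 0.8 under Beta(0.57s, 0.43s). Normal approximation: (q−m)/√(m(1−m)/s) ≈ z_{0.8} = 0.842, so s ≈ 0.57·0.43·(0.842)²/(0.75−0.57)² = 5.4.
At s = 5.4: P(θ<0.75) ≈ 0.795. Adjusting to match 0.8 gives s ≈ 5.54.
So α = 0.57·5.54 ≈ 3.16, β = 0.43·5.54 ≈ 2.38.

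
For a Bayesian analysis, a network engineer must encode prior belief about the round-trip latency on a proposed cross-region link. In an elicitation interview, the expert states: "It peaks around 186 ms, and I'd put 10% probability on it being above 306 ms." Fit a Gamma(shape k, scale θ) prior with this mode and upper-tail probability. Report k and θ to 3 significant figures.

Gamma(k,θ) with k>1 has mode (k−1)θ, so θ = 186/(k−1).
Need P(X < 306) = 0.9 with θ tied to k this way. Start at k = 2, θ = 186: P(X<306) ≈ 0.490.
Too low — raise k to concentrate. Iterating converges to k ≈ 8.61.
Then θ = 186/(8.61−1) ≈ 24.4.

k ≈ 8.61, θ ≈ 24.4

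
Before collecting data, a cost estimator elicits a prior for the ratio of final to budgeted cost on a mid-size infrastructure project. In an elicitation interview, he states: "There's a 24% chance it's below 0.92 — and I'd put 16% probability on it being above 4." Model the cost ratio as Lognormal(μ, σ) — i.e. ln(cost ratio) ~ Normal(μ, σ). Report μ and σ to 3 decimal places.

μ ≈ 0.527, σ ≈ 0.864

If T ~ Lognormal(μ,σ) then ln T ~ Normal(μ,σ), so the p-quantile of ln T is μ + z_p·σ.
ln(0.92) = -0.08338 and ln(4) = 1.386; z_{0.24} = -0.7063, z_{0.84} = 0.9945.
σ = (1.386 − -0.08338)/(0.9945 − (-0.7063)) = 0.864.
μ = -0.08338 − (-0.7063)·0.864 = 0.527.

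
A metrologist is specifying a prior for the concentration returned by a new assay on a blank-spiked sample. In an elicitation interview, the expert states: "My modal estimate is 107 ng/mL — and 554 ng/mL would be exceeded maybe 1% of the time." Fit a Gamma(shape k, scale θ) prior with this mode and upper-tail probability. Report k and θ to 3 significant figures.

Gamma(k,θ) with k>1 has mode (k−1)θ, so θ = 107/(k−1).
Need P(X < 554) = 0.99 with θ tied to k this way. Start at k = 2, θ = 107: P(X<554) ≈ 0.965.
Too low — raise k to concentrate. Iterating converges to k ≈ 2.43.
Then θ = 107/(2.43−1) ≈ 74.6.

k ≈ 2.43, θ ≈ 74.6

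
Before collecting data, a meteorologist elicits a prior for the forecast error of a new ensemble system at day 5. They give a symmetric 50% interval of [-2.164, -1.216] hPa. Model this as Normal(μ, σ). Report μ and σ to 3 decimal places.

A symmetric 50% interval runs μ ± z·σ with z = 0.6745.
Half-width = 0.474, so σ = 0.474/0.6745 = 0.703.
μ is the interval midpoint, -1.690.

μ = -1.690, σ = 0.703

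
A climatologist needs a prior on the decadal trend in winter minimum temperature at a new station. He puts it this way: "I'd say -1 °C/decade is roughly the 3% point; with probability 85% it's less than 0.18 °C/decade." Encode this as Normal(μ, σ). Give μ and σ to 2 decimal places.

For Normal(μ,σ), the p-quantile is μ + z_p·σ. Here z_{0.03} = -1.881, z_{0.85} = 1.036.
So -1 = μ − 1.881σ and 0.18 = μ + 1.036σ.
Subtracting: σ = (0.18 − -1)/(1.036 − (-1.881)) = 0.40.
Then μ = -1 − (-1.881)·0.40 = -0.24.

μ = -0.24, σ = 0.40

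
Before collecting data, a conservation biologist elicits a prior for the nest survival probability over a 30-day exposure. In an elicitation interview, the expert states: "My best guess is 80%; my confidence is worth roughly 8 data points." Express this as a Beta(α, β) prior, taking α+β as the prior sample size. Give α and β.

Under the effective-sample-size interpretation, Beta(α, β) has prior mean α/(α+β) and prior sample size α+β.
So α+β = 8 and α/(α+β) = 0.8, giving α = 0.8·8 = 6.4 and β = 8 − 6.4 = 1.6.

α = 6.4, β = 1.6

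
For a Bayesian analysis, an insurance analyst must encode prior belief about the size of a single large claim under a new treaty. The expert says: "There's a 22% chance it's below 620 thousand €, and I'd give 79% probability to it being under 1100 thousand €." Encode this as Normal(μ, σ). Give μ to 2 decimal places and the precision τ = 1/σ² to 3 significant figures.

The p-quantile of Normal(μ,σ) is μ + z_p·σ, with z_{0.22} = -0.7722 and z_{0.79} = 0.8064.
Eliminate σ: μ = (z₂·x₁ − z₁·x₂)/(z₂ − z₁) = (0.8064·620 − (-0.7722)·1100)/1.579 = 854.80.
Then σ = (x₂ − x₁)/(z₂ − z₁) = (1100 − 620)/1.579 = 304.06.
Precision τ = 1/σ² = 1/304.1² = 1.08e-05.

μ = 854.80, τ = 1.08e-05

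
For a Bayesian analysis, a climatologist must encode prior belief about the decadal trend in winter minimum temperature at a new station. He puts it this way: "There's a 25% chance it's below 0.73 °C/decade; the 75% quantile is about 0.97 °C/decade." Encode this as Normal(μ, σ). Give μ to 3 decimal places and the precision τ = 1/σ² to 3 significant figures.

For Normal(μ,σ), the p-quantile is μ + z_p·σ. Here z_{0.25} = -0.6745, z_{0.75} = 0.6745.
So 0.73 = μ − 0.6745σ and 0.97 = μ + 0.6745σ.
Subtracting: σ = (0.97 − 0.73)/(0.6745 − (-0.6745)) = 0.178.
Then μ = 0.73 − (-0.6745)·0.178 = 0.850.
Precision τ = 1/σ² = 1/0.1779² = 31.6.

μ = 0.850, τ = 31.6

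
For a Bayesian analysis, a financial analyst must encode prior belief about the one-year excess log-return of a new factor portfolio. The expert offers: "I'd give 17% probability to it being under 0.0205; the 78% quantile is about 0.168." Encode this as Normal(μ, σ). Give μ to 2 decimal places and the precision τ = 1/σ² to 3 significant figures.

μ = 0.10, τ = 137

The p-quantile of Normal(μ,σ) is μ + z_p·σ, with z_{0.17} = -0.9542 and z_{0.78} = 0.7722.
Eliminate σ: μ = (z₂·x₁ − z₁·x₂)/(z₂ − z₁) = (0.7722·0.0205 − (-0.9542)·0.168)/1.726 = 0.10.
Then σ = (x₂ − x₁)/(z₂ − z₁) = (0.168 − 0.0205)/1.726 = 0.09.
Precision τ = 1/σ² = 1/0.08544² = 137.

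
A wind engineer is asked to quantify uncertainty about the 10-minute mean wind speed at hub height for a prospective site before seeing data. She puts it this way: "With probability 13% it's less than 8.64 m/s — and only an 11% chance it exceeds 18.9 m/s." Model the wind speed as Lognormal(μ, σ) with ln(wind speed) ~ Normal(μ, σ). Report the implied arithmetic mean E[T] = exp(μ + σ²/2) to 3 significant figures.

E[T] ≈ 13.3 m/s

If T ~ Lognormal(μ,σ) then ln T ~ Normal(μ,σ), so the p-quantile of ln T is μ + z_p·σ.
ln(8.64) = 2.156 and ln(18.9) = 2.939; z_{0.13} = -1.126, z_{0.89} = 1.227.
σ = (2.939 − 2.156)/(1.227 − (-1.126)) = 0.333.
μ = 2.156 − (-1.126)·0.333 = 2.531.
E[T] = exp(μ + σ²/2) = exp(2.531 + 0.0553) = 13.3 m/s.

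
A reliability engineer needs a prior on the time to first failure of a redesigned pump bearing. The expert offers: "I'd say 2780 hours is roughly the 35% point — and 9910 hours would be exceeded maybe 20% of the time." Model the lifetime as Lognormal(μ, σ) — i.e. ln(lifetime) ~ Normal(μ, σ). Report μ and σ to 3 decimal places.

μ ≈ 8.329, σ ≈ 1.036

If T ~ Lognormal(μ,σ) then ln T ~ Normal(μ,σ), so the p-quantile of ln T is μ + z_p·σ.
ln(2780) = 7.93 and ln(9910) = 9.201; z_{0.35} = -0.3853, z_{0.8} = 0.8416.
σ = (9.201 − 7.93)/(0.8416 − (-0.3853)) = 1.036.
μ = 7.93 − (-0.3853)·1.036 = 8.329.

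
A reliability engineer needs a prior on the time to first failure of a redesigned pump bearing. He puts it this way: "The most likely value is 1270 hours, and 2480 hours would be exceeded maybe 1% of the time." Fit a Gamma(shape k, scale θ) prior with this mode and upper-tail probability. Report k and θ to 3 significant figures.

Gamma(k,θ) with k>1 has mode (k−1)θ, so θ = 1270/(k−1).
Need P(X < 2480) = 0.99 with θ tied to k this way. Start at k = 2, θ = 1270: P(X<2480) ≈ 0.581.
Too low — raise k to concentrate. Iterating converges to k ≈ 12.
Then θ = 1270/(12−1) ≈ 115.

k ≈ 12, θ ≈ 115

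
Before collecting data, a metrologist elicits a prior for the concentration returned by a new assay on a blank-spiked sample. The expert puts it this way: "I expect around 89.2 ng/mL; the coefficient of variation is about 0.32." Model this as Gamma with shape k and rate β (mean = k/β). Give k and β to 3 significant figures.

For Gamma(k, rate β): mean = k/β, variance = k/β², so CV = 1/√k.
CV = 0.32, hence k = 1/CV² = 9.77.
Then β = k/mean = 9.77/89.2 = 0.109.

k ≈ 9.77, β ≈ 0.109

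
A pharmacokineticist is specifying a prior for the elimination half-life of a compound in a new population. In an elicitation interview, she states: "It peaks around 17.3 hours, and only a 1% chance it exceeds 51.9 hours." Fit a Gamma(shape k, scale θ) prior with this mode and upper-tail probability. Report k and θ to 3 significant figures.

Gamma(k,θ) with k>1 has mode (k−1)θ, so θ = 17.3/(k−1).
Need P(X < 51.9) = 0.99 with θ tied to k this way. Start at k = 2, θ = 17.3: P(X<51.9) ≈ 0.801.
Too low — raise k to concentrate. Iterating converges to k ≈ 4.73.
Then θ = 17.3/(4.73−1) ≈ 4.64.

k ≈ 4.73, θ ≈ 4.64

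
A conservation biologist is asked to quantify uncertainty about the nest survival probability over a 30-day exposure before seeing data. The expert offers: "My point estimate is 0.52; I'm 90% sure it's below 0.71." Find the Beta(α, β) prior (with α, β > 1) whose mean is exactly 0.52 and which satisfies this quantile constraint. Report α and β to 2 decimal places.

With mean 0.52 fixed, write α = 0.52s, β = 0.48s where s = α+β.
Need P(θ < 0.71) = 0.9 under Beta(0.52s, 0.48s). Normal approximation: (q−m)/√(m(1−m)/s) ≈ z_{0.9} = 1.28, so s ≈ 0.52·0.48·(1.28)²/(0.71−0.52)² = 11.4.
At s = 11.4: P(θ<0.71) ≈ 0.905. Adjusting to match 0.9 gives s ≈ 10.89.
So α = 0.52·10.89 ≈ 5.66, β = 0.48·10.89 ≈ 5.23.

α ≈ 5.66, β ≈ 5.23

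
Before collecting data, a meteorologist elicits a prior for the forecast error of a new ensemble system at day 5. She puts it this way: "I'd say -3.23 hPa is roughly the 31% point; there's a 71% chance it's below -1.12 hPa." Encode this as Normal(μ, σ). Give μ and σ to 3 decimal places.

The p-quantile of Normal(μ,σ) is μ + z_p·σ, with z_{0.31} = -0.4959 and z_{0.71} = 0.5534.
Eliminate σ: μ = (z₂·x₁ − z₁·x₂)/(z₂ − z₁) = (0.5534·-3.23 − (-0.4959)·-1.12)/1.049 = -2.233.
Then σ = (x₂ − x₁)/(z₂ − z₁) = (-1.12 − -3.23)/1.049 = 2.011.

μ = -2.233, σ = 2.011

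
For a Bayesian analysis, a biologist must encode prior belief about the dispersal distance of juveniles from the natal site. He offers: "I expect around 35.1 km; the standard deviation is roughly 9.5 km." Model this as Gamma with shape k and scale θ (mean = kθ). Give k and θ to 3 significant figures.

k ≈ 13.7, θ ≈ 2.57

For Gamma(k, scale θ): mean = kθ, variance = kθ², so CV = 1/√k.
CV = SD/mean = 9.5/35.1 = 0.2707, hence k = 1/CV² = 13.7.
Then θ = mean/k = 35.1/13.7 = 2.57.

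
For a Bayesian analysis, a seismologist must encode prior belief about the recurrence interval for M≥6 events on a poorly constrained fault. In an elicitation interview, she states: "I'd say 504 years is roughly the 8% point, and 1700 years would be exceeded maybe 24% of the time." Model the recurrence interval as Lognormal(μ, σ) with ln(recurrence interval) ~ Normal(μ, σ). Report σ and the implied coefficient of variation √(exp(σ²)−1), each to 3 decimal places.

If T ~ Lognormal(μ,σ) then ln T ~ Normal(μ,σ), so the p-quantile of ln T is μ + z_p·σ.
ln(504) = 6.223 and ln(1700) = 7.438; z_{0.08} = -1.405, z_{0.76} = 0.7063.
σ = (7.438 − 6.223)/(0.7063 − (-1.405)) = 0.576.
μ = 6.223 − (-1.405)·0.576 = 7.032.
CV = √(exp(σ²)−1) = √(exp(0.3316)−1) = 0.627.

σ ≈ 0.576, CV ≈ 0.627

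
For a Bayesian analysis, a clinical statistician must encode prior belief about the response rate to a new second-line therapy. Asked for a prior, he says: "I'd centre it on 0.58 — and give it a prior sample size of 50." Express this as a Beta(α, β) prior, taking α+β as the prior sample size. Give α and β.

α = 29, β = 21

Under the effective-sample-size interpretation, Beta(α, β) has prior mean α/(α+β) and prior sample size α+β.
So α+β = 50 and α/(α+β) = 0.58, giving α = 0.58·50 = 29 and β = 50 − 29 = 21.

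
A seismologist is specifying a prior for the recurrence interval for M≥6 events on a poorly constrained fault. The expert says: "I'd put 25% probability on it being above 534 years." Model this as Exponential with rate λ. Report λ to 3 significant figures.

λ ≈ 0.0026

P(T > 534.0) = e^(−λ·534.0) = 0.25, so λ = −ln(0.25)/534.0 = 0.0026.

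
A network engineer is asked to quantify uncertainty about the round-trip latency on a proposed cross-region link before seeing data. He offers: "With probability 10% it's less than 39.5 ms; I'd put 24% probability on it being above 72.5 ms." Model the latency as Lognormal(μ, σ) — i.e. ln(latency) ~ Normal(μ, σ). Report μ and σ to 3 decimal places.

If T ~ Lognormal(μ,σ) then ln T ~ Normal(μ,σ), so the p-quantile of ln T is μ + z_p·σ.
ln(39.5) = 3.676 and ln(72.5) = 4.284; z_{0.1} = -1.282, z_{0.76} = 0.7063.
σ = (4.284 − 3.676)/(0.7063 − (-1.282)) = 0.305.
μ = 3.676 − (-1.282)·0.305 = 4.068.

μ ≈ 4.068, σ ≈ 0.305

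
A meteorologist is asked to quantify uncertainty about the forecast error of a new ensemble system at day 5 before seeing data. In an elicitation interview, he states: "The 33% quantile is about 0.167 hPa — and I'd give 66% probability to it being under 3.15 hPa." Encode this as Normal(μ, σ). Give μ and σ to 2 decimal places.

μ = 1.71, σ = 3.50

The p-quantile of Normal(μ,σ) is μ + z_p·σ, with z_{0.33} = -0.4399 and z_{0.66} = 0.4125.
Eliminate σ: μ = (z₂·x₁ − z₁·x₂)/(z₂ − z₁) = (0.4125·0.167 − (-0.4399)·3.15)/0.8524 = 1.71.
Then σ = (x₂ − x₁)/(z₂ − z₁) = (3.15 − 0.167)/0.8524 = 3.50.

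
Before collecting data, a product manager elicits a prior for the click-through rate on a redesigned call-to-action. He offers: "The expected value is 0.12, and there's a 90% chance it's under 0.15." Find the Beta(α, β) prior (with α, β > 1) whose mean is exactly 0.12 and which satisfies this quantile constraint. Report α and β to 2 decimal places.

With mean 0.12 fixed, write α = 0.12s, β = 0.88s where s = α+β.
Need P(θ < 0.15) = 0.9 under Beta(0.12s, 0.88s). Normal approximation: (q−m)/√(m(1−m)/s) ≈ z_{0.9} = 1.28, so s ≈ 0.12·0.88·(1.28)²/(0.15−0.12)² = 192.7.
At s = 192.7: P(θ<0.15) ≈ 0.895. Adjusting to match 0.9 gives s ≈ 201.62.
So α = 0.12·201.62 ≈ 24.19, β = 0.88·201.62 ≈ 177.42.

α ≈ 24.19, β ≈ 177.42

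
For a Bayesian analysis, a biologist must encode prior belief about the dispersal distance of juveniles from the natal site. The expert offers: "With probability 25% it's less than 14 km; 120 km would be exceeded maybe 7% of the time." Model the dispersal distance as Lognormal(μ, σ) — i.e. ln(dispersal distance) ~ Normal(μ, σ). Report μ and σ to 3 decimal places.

μ ≈ 3.313, σ ≈ 0.999

If T ~ Lognormal(μ,σ) then ln T ~ Normal(μ,σ), so the p-quantile of ln T is μ + z_p·σ.
ln(14) = 2.639 and ln(120) = 4.787; z_{0.25} = -0.6745, z_{0.93} = 1.476.
σ = (4.787 − 2.639)/(1.476 − (-0.6745)) = 0.999.
μ = 2.639 − (-0.6745)·0.999 = 3.313.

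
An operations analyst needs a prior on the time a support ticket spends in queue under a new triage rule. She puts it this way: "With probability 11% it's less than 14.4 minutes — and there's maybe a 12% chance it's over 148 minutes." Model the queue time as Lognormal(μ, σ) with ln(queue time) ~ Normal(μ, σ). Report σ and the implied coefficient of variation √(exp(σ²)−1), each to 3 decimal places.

σ ≈ 0.970, CV ≈ 1.250

If T ~ Lognormal(μ,σ) then ln T ~ Normal(μ,σ), so the p-quantile of ln T is μ + z_p·σ.
ln(14.4) = 2.667 and ln(148) = 4.997; z_{0.11} = -1.227, z_{0.88} = 1.175.
σ = (4.997 − 2.667)/(1.175 − (-1.227)) = 0.970.
μ = 2.667 − (-1.227)·0.970 = 3.857.
CV = √(exp(σ²)−1) = √(exp(0.9413)−1) = 1.250.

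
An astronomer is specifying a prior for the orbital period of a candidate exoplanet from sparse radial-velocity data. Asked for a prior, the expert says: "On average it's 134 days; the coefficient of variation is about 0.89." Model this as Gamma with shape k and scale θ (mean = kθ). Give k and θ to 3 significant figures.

For Gamma(k, scale θ): mean = kθ, variance = kθ², so CV = 1/√k.
CV = 0.89, hence k = 1/CV² = 1.26.
Then θ = mean/k = 134/1.26 = 106.

k ≈ 1.26, θ ≈ 106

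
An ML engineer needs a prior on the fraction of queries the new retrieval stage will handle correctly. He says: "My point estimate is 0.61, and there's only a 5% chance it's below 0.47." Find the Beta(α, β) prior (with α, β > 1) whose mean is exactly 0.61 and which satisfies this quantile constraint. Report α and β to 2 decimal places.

α ≈ 20.59, β ≈ 13.16

With mean 0.61 fixed, write α = 0.61s, β = 0.39s where s = α+β.
Need P(θ < 0.47) = 0.05 under Beta(0.61s, 0.39s). Normal approximation: (q−m)/√(m(1−m)/s) ≈ z_{0.05} = -1.64, so s ≈ 0.61·0.39·(-1.64)²/(0.47−0.61)² = 32.8.
At s = 32.8: P(θ<0.47) ≈ 0.052. Adjusting to match 0.05 gives s ≈ 33.75.
So α = 0.61·33.75 ≈ 20.59, β = 0.39·33.75 ≈ 13.16.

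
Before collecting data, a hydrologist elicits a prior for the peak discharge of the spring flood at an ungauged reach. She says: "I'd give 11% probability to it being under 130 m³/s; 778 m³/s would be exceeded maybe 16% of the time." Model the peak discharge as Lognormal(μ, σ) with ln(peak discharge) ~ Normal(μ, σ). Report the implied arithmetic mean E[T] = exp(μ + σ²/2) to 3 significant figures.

E[T] ≈ 483 m³/s

If T ~ Lognormal(μ,σ) then ln T ~ Normal(μ,σ), so the p-quantile of ln T is μ + z_p·σ.
ln(130) = 4.868 and ln(778) = 6.657; z_{0.11} = -1.227, z_{0.84} = 0.9945.
σ = (6.657 − 4.868)/(0.9945 − (-1.227)) = 0.806.
μ = 4.868 − (-1.227)·0.806 = 5.856.
E[T] = exp(μ + σ²/2) = exp(5.856 + 0.3245) = 483 m³/s.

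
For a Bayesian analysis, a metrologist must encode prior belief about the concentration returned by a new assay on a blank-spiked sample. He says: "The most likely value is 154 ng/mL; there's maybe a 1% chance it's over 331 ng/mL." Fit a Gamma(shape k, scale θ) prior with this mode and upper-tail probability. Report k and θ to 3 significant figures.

Gamma(k,θ) with k>1 has mode (k−1)θ, so θ = 154/(k−1).
Need P(X < 331) = 0.99 with θ tied to k this way. Start at k = 2, θ = 154: P(X<331) ≈ 0.633.
Too low — raise k to concentrate. Iterating converges to k ≈ 9.27.
Then θ = 154/(9.27−1) ≈ 18.6.

k ≈ 9.27, θ ≈ 18.6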